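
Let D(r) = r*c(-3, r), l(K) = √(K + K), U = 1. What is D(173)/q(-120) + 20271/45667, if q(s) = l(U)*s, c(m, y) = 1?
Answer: 20271/45667 - 173*√2/240 ≈ -0.57553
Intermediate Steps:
l(K) = √2*√K (l(K) = √(2*K) = √2*√K)
q(s) = s*√2 (q(s) = (√2*√1)*s = (√2*1)*s = √2*s = s*√2)
D(r) = r (D(r) = r*1 = r)
D(173)/q(-120) + 20271/45667 = 173/((-120*√2)) + 20271/45667 = 173*(-√2/240) + 20271*(1/45667) = -173*√2/240 + 20271/45667 = 20271/45667 - 173*√2/240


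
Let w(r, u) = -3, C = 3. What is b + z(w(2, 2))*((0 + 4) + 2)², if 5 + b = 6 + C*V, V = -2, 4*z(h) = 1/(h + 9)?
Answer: -7/2 ≈ -3.5000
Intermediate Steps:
z(h) = 1/(4*(9 + h)) (z(h) = 1/(4*(h + 9)) = 1/(4*(9 + h)))
b = -5 (b = -5 + (6 + 3*(-2)) = -5 + (6 - 6) = -5 + 0 = -5)
b + z(w(2, 2))*((0 + 4) + 2)² = -5 + (1/(4*(9 - 3)))*((0 + 4) + 2)² = -5 + ((¼)/6)*(4 + 2)² = -5 + ((¼)*(⅙))*6² = -5 + (1/24)*36 = -5 + 3/2 = -7/2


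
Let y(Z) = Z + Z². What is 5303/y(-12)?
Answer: 5303/132 ≈ 40.174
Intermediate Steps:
5303/y(-12) = 5303/((-12*(1 - 12))) = 5303/((-12*(-11))) = 5303/132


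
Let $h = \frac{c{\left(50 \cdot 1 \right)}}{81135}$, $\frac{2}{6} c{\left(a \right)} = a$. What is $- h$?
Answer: $- \frac{10}{5409} \approx -0.0018488$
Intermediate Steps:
$c{\left(a \right)} = 3 a$
$h = \frac{10}{5409}$ ($h = \frac{3 \cdot 50 \cdot 1}{81135} = 3 \cdot 50 \cdot \frac{1}{81135} = 150 \cdot \frac{1}{81135} = \frac{10}{5409} \approx 0.0018488$)
$- h = \left(-1\right) \frac{10}{5409} = - \frac{10}{5409}$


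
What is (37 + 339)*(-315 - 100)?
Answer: -156040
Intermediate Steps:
(37 + 339)*(-315 - 100) = 376*(-415) = -156040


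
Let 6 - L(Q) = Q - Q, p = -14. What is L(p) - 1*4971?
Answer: -4965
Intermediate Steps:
L(Q) = 6 (L(Q) = 6 - (Q - Q) = 6 - 1*0 = 6 + 0 = 6)
L(p) - 1*4971 = 6 - 1*4971 = 6 - 4971 = -4965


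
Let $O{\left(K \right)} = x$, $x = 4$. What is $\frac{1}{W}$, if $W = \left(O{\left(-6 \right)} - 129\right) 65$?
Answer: $- \frac{1}{8125} \approx -0.00012308$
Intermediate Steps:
$O{\left(K \right)} = 4$
$W = -8125$ ($W = \left(4 - 129\right) 65 = \left(-125\right) 65 = -8125$)
$\frac{1}{W} = \frac{1}{-8125} = - \frac{1}{8125}$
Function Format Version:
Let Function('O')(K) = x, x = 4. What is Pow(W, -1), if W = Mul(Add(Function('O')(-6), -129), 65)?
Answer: Rational(-1, 8125) ≈ -0.00012308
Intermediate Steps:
Function('O')(K) = 4
W = -8125 (W = Mul(Add(4, -129), 65) = Mul(-125, 65) = -8125)
Pow(W, -1) = Pow(-8125, -1) = Rational(-1, 8125)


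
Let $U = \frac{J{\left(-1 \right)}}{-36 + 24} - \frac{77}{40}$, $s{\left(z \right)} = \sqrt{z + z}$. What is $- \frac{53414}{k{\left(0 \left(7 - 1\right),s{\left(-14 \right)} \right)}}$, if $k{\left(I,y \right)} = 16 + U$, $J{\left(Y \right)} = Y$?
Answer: $- \frac{6409680}{1699} \approx -3772.6$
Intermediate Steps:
$s{\left(z \right)} = \sqrt{2} \sqrt{z}$ ($s{\left(z \right)} = \sqrt{2 z} = \sqrt{2} \sqrt{z}$)
$U = - \frac{221}{120}$ ($U = - \frac{1}{-36 + 24} - \frac{77}{40} = - \frac{1}{-12} - \frac{77}{40} = \left(-1\right) \left(- \frac{1}{12}\right) - \frac{77}{40} = \frac{1}{12} - \frac{77}{40} = - \frac{221}{120} \approx -1.8417$)
$k{\left(I,y \right)} = \frac{1699}{120}$ ($k{\left(I,y \right)} = 16 - \frac{221}{120} = \frac{1699}{120}$)
$- \frac{53414}{k{\left(0 \left(7 - 1\right),s{\left(-14 \right)} \right)}} = - \frac{53414}{\frac{1699}{120}} = \left(-53414\right) \frac{120}{1699} = - \frac{6409680}{1699}$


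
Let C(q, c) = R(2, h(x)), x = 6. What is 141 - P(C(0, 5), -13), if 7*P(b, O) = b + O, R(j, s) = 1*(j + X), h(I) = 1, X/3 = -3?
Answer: 1007/7 ≈ 143.86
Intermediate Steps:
X = -9 (X = 3*(-3) = -9)
R(j, s) = -9 + j (R(j, s) = 1*(j - 9) = 1*(-9 + j) = -9 + j)
C(q, c) = -7 (C(q, c) = -9 + 2 = -7)
P(b, O) = O/7 + b/7 (P(b, O) = (b + O)/7 = (O + b)/7 = O/7 + b/7)
141 - P(C(0, 5), -13) = 141 - ((⅐)*(-13) + (⅐)*(-7)) = 141 - (-13/7 - 1) = 141 - 1*(-20/7) = 141 + 20/7 = 1007/7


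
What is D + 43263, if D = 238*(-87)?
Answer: 22557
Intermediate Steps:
D = -20706
D + 43263 = -20706 + 43263 = 22557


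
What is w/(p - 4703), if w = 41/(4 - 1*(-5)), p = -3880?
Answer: -41/77247 ≈ -0.00053076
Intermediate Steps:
w = 41/9 (w = 41/(4 + 5) = 41/9 ≈ 4.5556)
w/(p - 4703) = 41/(9*(-3880 - 4703)) = (41/9)/(-8583) = (41/9)*(-1/8583) = -41/77247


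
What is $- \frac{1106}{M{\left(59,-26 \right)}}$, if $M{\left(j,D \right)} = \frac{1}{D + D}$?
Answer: $57512$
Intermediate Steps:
$M{\left(j,D \right)} = \frac{1}{2 D}$
$- \frac{1106}{M{\left(59,-26 \right)}} = - \frac{1106}{\frac{1}{2} \frac{1}{-26}} = - \frac{1106}{\frac{1}{2} \left(- \frac{1}{26}\right)} = - \frac{1106}{- \frac{1}{52}} = \left(-1106\right) \left(-52\right) = 57512$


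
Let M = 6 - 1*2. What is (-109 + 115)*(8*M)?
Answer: 192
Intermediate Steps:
M = 4 (M = 6 - 2 = 4)
(-109 + 115)*(8*M) = (-109 + 115)*(8*4) = 6*32 = 192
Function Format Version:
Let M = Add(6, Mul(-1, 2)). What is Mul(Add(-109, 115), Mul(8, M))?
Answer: 192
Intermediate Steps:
M = 4 (M = Add(6, -2) = 4)
Mul(Add(-109, 115), Mul(8, M)) = Mul(Add(-109, 115), Mul(8, 4)) = Mul(6, 32) = 192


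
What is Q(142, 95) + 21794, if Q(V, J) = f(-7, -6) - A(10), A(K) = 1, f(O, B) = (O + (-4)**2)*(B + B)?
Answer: 21685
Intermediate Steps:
f(O, B) = 2*B*(16 + O) (f(O, B) = (O + 16)*(2*B) = (16 + O)*(2*B) = 2*B*(16 + O))
Q(V, J) = -109 (Q(V, J) = 2*(-6)*(16 - 7) - 1*1 = 2*(-6)*9 - 1 = -108 - 1 = -109)
Q(142, 95) + 21794 = -109 + 21794 = 21685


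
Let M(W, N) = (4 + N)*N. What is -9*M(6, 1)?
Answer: -45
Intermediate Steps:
M(W, N) = N*(4 + N)
-9*M(6, 1) = -9*(4 + 1) = -9*5 = -45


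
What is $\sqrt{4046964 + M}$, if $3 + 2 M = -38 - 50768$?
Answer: $\frac{\sqrt{16086238}}{2} \approx 2005.4$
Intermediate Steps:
$M = - \frac{50809}{2}$ ($M = - \frac{3}{2} + \frac{-38 - 50768}{2} = - \frac{3}{2} + \frac{1}{2} \left(-50806\right) = - \frac{3}{2} - 25403 = - \frac{50809}{2} \approx -25405.0$)
$\sqrt{4046964 + M} = \sqrt{4046964 - \frac{50809}{2}} = \sqrt{\frac{8043119}{2}} = \frac{\sqrt{16086238}}{2}$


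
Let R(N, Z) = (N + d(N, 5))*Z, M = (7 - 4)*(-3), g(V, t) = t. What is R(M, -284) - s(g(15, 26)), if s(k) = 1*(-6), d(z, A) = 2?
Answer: 1994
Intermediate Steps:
s(k) = -6
M = -9 (M = 3*(-3) = -9)
R(N, Z) = Z*(2 + N) (R(N, Z) = (N + 2)*Z = (2 + N)*Z = Z*(2 + N))
R(M, -284) - s(g(15, 26)) = -284*(2 - 9) - 1*(-6) = -284*(-7) + 6 = 1988 + 6 = 1994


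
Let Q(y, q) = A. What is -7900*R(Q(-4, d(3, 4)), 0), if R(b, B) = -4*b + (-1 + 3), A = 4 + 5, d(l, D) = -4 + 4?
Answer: 268600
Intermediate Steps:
d(l, D) = 0
A = 9
Q(y, q) = 9
R(b, B) = 2 - 4*b (R(b, B) = -4*b + 2 = 2 - 4*b)
-7900*R(Q(-4, d(3, 4)), 0) = -7900*(2 - 4*9) = -7900*(2 - 36) = -7900*(-34) = 268600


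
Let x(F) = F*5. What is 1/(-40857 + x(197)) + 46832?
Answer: 1867285503/39872 ≈ 46832.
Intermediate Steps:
x(F) = 5*F
1/(-40857 + x(197)) + 46832 = 1/(-40857 + 5*197) + 46832 = 1/(-40857 + 985) + 46832 = 1/(-39872) + 46832 = -1/39872 + 46832 = 1867285503/39872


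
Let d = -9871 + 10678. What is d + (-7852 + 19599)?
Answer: 12554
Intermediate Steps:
d = 807
d + (-7852 + 19599) = 807 + (-7852 + 19599) = 807 + 11747 = 12554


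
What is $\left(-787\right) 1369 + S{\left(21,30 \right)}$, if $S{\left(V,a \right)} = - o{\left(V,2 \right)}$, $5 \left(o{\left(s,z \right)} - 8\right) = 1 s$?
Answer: $- \frac{5387076}{5} \approx -1.0774 \cdot 10^{6}$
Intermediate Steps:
$o{\left(s,z \right)} = 8 + \frac{s}{5}$ ($o{\left(s,z \right)} = 8 + \frac{1 s}{5} = 8 + \frac{s}{5}$)
$S{\left(V,a \right)} = -8 - \frac{V}{5}$ ($S{\left(V,a \right)} = - (8 + \frac{V}{5}) = -8 - \frac{V}{5}$)
$\left(-787\right) 1369 + S{\left(21,30 \right)} = \left(-787\right) 1369 - \frac{61}{5} = -1077403 - \frac{61}{5} = - \frac{5387076}{5}$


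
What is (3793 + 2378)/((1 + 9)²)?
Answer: 6171/100 ≈ 61.710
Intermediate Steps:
(3793 + 2378)/((1 + 9)²) = 6171/(10²) = 6171/100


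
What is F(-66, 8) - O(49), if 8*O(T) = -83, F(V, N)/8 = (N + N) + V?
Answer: -3117/8 ≈ -389.63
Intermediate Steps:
F(V, N) = 8*V + 16*N (F(V, N) = 8*((N + N) + V) = 8*(2*N + V) = 8*(V + 2*N) = 8*V + 16*N)
O(T) = -83/8 (O(T) = (⅛)*(-83) = -83/8)
F(-66, 8) - O(49) = (8*(-66) + 16*8) - 1*(-83/8) = (-528 + 128) + 83/8 = -400 + 83/8 = -3117/8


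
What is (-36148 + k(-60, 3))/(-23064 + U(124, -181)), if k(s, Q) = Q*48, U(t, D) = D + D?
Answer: 18002/11713 ≈ 1.5369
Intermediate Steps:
U(t, D) = 2*D
k(s, Q) = 48*Q
(-36148 + k(-60, 3))/(-23064 + U(124, -181)) = (-36148 + 48*3)/(-23064 + 2*(-181)) = (-36148 + 144)/(-23064 - 362) = -36004/(-23426) = -36004*(-1/23426) = 18002/11713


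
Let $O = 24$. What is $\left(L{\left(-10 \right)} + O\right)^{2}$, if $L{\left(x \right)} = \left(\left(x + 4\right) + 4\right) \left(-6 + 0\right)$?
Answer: $1296$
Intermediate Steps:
$L{\left(x \right)} = -48 - 6 x$ ($L{\left(x \right)} = \left(\left(4 + x\right) + 4\right) \left(-6\right) = \left(8 + x\right) \left(-6\right) = -48 - 6 x$)
$\left(L{\left(-10 \right)} + O\right)^{2} = \left(\left(-48 - -60\right) + 24\right)^{2} = \left(\left(-48 + 60\right) + 24\right)^{2} = \left(12 + 24\right)^{2} = 36^{2} = 1296$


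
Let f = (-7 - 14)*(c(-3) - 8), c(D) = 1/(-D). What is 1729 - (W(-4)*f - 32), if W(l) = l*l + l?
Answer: -171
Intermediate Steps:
c(D) = -1/D
W(l) = l + l**2 (W(l) = l**2 + l = l + l**2)
f = 161 (f = (-7 - 14)*(-1/(-3) - 8) = -21*(-1*(-1/3) - 8) = -21*(1/3 - 8) = -21*(-23/3) = 161)
1729 - (W(-4)*f - 32) = 1729 - (-4*(1 - 4)*161 - 32) = 1729 - (-4*(-3)*161 - 32) = 1729 - (12*161 - 32) = 1729 - (1932 - 32) = 1729 - 1*1900 = 1729 - 1900 = -171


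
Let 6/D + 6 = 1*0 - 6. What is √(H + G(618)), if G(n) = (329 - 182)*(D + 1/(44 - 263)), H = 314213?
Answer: √6696183274/146 ≈ 560.48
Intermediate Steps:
D = -½ (D = 6/(-6 + (1*0 - 6)) = 6/(-6 + (0 - 6)) = 6/(-6 - 6) = 6/(-12) = 6*(-1/12) = -½ ≈ -0.50000)
G(n) = -10829/146 (G(n) = (329 - 182)*(-½ + 1/(44 - 263)) = 147*(-½ + 1/(-219)) = 147*(-½ - 1/219) = 147*(-221/438) = -10829/146)
√(H + G(618)) = √(314213 - 10829/146) = √(45864269/146) = √6696183274/146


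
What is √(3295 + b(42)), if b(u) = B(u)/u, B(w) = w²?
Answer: √3337 ≈ 57.767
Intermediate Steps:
b(u) = u (b(u) = u²/u = u)
√(3295 + b(42)) = √(3295 + 42) = √3337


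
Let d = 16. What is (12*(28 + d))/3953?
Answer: 528/3953 ≈ 0.13357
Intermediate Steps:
(12*(28 + d))/3953 = (12*(28 + 16))/3953 = (12*44)*(1/3953) = 528*(1/3953) = 528/3953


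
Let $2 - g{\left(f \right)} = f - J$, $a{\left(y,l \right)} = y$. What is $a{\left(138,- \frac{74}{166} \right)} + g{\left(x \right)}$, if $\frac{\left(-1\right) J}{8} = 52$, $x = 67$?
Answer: $-343$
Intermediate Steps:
$J = -416$ ($J = \left(-8\right) 52 = -416$)
$g{\left(f \right)} = -414 - f$ ($g{\left(f \right)} = 2 - \left(f - -416\right) = 2 - \left(f + 416\right) = 2 - \left(416 + f\right) = -414 - f$)
$a{\left(138,- \frac{74}{166} \right)} + g{\left(x \right)} = 138 - 481 = -343$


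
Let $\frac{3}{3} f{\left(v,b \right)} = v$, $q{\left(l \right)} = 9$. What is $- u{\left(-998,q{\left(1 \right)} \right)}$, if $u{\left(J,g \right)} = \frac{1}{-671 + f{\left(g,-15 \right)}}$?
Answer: $\frac{1}{662} \approx 0.0015106$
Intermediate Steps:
$f{\left(v,b \right)} = v$
$u{\left(J,g \right)} = \frac{1}{-671 + g}$
$- u{\left(-998,q{\left(1 \right)} \right)} = - \frac{1}{-671 + 9} = - \frac{1}{-662} = \left(-1\right) \left(- \frac{1}{662}\right) = \frac{1}{662}$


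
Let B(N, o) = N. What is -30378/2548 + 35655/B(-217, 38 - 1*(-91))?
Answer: -6960069/39494 ≈ -176.23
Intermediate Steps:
-30378/2548 + 35655/B(-217, 38 - 1*(-91)) = -30378/2548 + 35655/(-217) = -30378*1/2548 + 35655*(-1/217) = -15189/1274 - 35655/217 = -6960069/39494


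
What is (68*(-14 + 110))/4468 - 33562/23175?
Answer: 332846/25886475 ≈ 0.012858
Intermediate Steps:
(68*(-14 + 110))/4468 - 33562/23175 = (68*96)*(1/4468) - 33562*1/23175 = 6528*(1/4468) - 33562/23175 = 1632/1117 - 33562/23175 = 332846/25886475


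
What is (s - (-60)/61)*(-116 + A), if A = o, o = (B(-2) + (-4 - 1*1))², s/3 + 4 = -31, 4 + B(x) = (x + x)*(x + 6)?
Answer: -3229605/61 ≈ -52944.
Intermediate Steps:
B(x) = -4 + 2*x*(6 + x) (B(x) = -4 + (x + x)*(x + 6) = -4 + (2*x)*(6 + x) = -4 + 2*x*(6 + x))
s = -105 (s = -12 + 3*(-31) = -12 - 93 = -105)
o = 625 (o = ((-4 + 2*(-2)² + 12*(-2)) + (-4 - 1*1))² = ((-4 + 2*4 - 24) + (-4 - 1))² = ((-4 + 8 - 24) - 5)² = (-20 - 5)² = (-25)² = 625)
A = 625
(s - (-60)/61)*(-116 + A) = (-105 - (-60)/61)*(-116 + 625) = (-105 - (-60)/61)*509 = (-105 - 1*(-60/61))*509 = (-105 + 60/61)*509 = -6345/61*509 = -3229605/61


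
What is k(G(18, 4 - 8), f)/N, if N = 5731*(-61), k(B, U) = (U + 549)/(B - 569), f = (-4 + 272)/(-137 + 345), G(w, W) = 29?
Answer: 5723/1963303056 ≈ 2.9150e-6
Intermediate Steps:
f = 67/52 (f = 268/208 = 268*(1/208) = 67/52 ≈ 1.2885)
k(B, U) = (549 + U)/(-569 + B)
N = -349591
k(G(18, 4 - 8), f)/N = ((549 + 67/52)/(-569 + 29))/(-349591) = ((28615/52)/(-540))*(-1/349591) = -1/540*28615/52*(-1/349591) = -5723/5616*(-1/349591) = 5723/1963303056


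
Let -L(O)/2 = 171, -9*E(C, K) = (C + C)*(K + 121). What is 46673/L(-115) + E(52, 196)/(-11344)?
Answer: -5502143/40413 ≈ -136.15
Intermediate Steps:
E(C, K) = -2*C*(121 + K)/9 (E(C, K) = -(C + C)*(K + 121)/9 = -2*C*(121 + K)/9)
L(O) = -342 (L(O) = -2*171 = -342)
46673/L(-115) + E(52, 196)/(-11344) = 46673/(-342) - 2/9*52*(121 + 196)/(-11344) = 46673*(-1/342) - 2/9*52*317*(-1/11344) = -46673/342 - 32968/9*(-1/11344) = -46673/342 + 4121/12762 = -5502143/40413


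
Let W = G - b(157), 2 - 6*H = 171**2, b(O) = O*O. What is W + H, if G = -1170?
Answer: -184153/6 ≈ -30692.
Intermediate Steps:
b(O) = O**2
H = -29239/6 (H = 1/3 - 1/6*171**2 = 1/3 - 1/6*29241 = 1/3 - 9747/2 = -29239/6 ≈ -4873.2)
W = -25819 (W = -1170 - 1*157**2 = -1170 - 1*24649 = -1170 - 24649 = -25819)
W + H = -25819 - 29239/6 = -184153/6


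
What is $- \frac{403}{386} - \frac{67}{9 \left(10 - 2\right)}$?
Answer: $- \frac{27439}{13896} \approx -1.9746$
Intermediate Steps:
$- \frac{403}{386} - \frac{67}{9 \left(10 - 2\right)} = \left(-403\right) \frac{1}{386} - \frac{67}{9 \cdot 8} = - \frac{403}{386} - \frac{67}{72} = - \frac{27439}{13896}$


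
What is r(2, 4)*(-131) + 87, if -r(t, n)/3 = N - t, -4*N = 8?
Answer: -1485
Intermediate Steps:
N = -2 (N = -¼*8 = -2)
r(t, n) = 6 + 3*t (r(t, n) = -3*(-2 - t) = 6 + 3*t)
r(2, 4)*(-131) + 87 = (6 + 3*2)*(-131) + 87 = (6 + 6)*(-131) + 87 = 12*(-131) + 87 = -1572 + 87 = -1485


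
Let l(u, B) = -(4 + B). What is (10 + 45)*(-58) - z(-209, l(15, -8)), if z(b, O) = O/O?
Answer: -3191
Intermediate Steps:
l(u, B) = -4 - B
z(b, O) = 1
(10 + 45)*(-58) - z(-209, l(15, -8)) = (10 + 45)*(-58) - 1*1 = 55*(-58) - 1 = -3190 - 1 = -3191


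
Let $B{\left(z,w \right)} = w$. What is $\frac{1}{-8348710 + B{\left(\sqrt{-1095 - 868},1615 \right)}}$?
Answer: $- \frac{1}{8347095} \approx -1.198 \cdot 10^{-7}$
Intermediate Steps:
$\frac{1}{-8348710 + B{\left(\sqrt{-1095 - 868},1615 \right)}} = \frac{1}{-8348710 + 1615} = \frac{1}{-8347095} = - \frac{1}{8347095}$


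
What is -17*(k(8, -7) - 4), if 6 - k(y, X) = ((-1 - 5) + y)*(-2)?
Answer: -102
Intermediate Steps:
k(y, X) = -6 + 2*y (k(y, X) = 6 - ((-1 - 5) + y)*(-2) = 6 - (-6 + y)*(-2) = 6 - (12 - 2*y) = 6 + (-12 + 2*y) = -6 + 2*y)
-17*(k(8, -7) - 4) = -17*((-6 + 2*8) - 4) = -17*((-6 + 16) - 4) = -17*(10 - 4) = -17*6 = -102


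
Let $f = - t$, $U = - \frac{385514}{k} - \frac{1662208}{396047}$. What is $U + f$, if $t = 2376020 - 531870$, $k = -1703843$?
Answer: $- \frac{1244438619243219336}{674801908621} \approx -1.8442 \cdot 10^{6}$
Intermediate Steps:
$t = 1844150$
$U = - \frac{2679459802186}{674801908621}$ ($U = - \frac{385514}{-1703843} - \frac{1662208}{396047} = \left(-385514\right) \left(- \frac{1}{1703843}\right) - \frac{1662208}{396047} = \frac{385514}{1703843} - \frac{1662208}{396047} = - \frac{2679459802186}{674801908621} \approx -3.9707$)
$f = -1844150$ ($f = \left(-1\right) 1844150 = -1844150$)
$U + f = - \frac{2679459802186}{674801908621} - 1844150 = - \frac{1244438619243219336}{674801908621}$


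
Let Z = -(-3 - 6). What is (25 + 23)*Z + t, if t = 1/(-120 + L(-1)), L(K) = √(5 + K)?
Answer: 50975/118 ≈ 431.99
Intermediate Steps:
Z = 9 (Z = -1*(-9) = 9)
t = -1/118 (t = 1/(-120 + √(5 - 1)) = 1/(-120 + √4) = 1/(-120 + 2) = 1/(-118) = -1/118 ≈ -0.0084746)
(25 + 23)*Z + t = (25 + 23)*9 - 1/118 = 48*9 - 1/118 = 432 - 1/118 = 50975/118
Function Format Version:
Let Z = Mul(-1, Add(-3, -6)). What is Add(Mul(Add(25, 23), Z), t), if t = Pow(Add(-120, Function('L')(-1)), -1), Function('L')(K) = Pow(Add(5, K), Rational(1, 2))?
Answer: Rational(50975, 118) ≈ 431.99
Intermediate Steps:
Z = 9 (Z = Mul(-1, -9) = 9)
t = Rational(-1, 118) (t = Pow(Add(-120, Pow(Add(5, -1), Rational(1, 2))), -1) = Pow(Add(-120, Pow(4, Rational(1, 2))), -1) = Pow(Add(-120, 2), -1) = Pow(-118, -1) = Rational(-1, 118) ≈ -0.0084746)
Add(Mul(Add(25, 23), Z), t) = Add(Mul(Add(25, 23), 9), Rational(-1, 118)) = Add(Mul(48, 9), Rational(-1, 118)) = Add(432, Rational(-1, 118)) = Rational(50975, 118)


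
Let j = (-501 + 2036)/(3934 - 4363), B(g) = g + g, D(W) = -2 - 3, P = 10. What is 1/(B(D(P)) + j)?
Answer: -429/5825 ≈ -0.073648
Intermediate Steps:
D(W) = -5
B(g) = 2*g
j = -1535/429 (j = 1535/(-429) = 1535*(-1/429) = -1535/429 ≈ -3.5781)
1/(B(D(P)) + j) = 1/(2*(-5) - 1535/429) = 1/(-10 - 1535/429) = 1/(-5825/429) = -429/5825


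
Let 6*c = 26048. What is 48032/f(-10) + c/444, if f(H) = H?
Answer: -215704/45 ≈ -4793.4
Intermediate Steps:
c = 13024/3 (c = (⅙)*26048 = 13024/3 ≈ 4341.3)
48032/f(-10) + c/444 = 48032/(-10) + (13024/3)/444 = 48032*(-⅒) + (13024/3)*(1/444) = -24016/5 + 88/9 = -215704/45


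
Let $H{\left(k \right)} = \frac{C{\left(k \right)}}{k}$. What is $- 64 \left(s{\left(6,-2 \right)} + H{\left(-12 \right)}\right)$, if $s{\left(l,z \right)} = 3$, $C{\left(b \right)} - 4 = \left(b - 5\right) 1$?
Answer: $- \frac{784}{3} \approx -261.33$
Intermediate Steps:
$C{\left(b \right)} = -1 + b$ ($C{\left(b \right)} = 4 + \left(b - 5\right) 1 = 4 + \left(-5 + b\right) 1 = 4 + \left(-5 + b\right) = -1 + b$)
$H{\left(k \right)} = \frac{-1 + k}{k}$
$- 64 \left(s{\left(6,-2 \right)} + H{\left(-12 \right)}\right) = - 64 \left(3 + \frac{-1 - 12}{-12}\right) = - 64 \left(3 - - \frac{13}{12}\right) = - 64 \left(3 + \frac{13}{12}\right) = \left(-64\right) \frac{49}{12} = - \frac{784}{3}$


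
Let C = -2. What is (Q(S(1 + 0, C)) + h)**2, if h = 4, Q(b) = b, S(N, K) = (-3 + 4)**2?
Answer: 25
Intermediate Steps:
S(N, K) = 1 (S(N, K) = 1**2 = 1)
(Q(S(1 + 0, C)) + h)**2 = (1 + 4)**2 = 5**2 = 25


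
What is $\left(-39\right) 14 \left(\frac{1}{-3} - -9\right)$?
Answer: $-4732$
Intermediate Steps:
$\left(-39\right) 14 \left(\frac{1}{-3} - -9\right) = - 546 \left(- \frac{1}{3} + 9\right) = \left(-546\right) \frac{26}{3} = -4732$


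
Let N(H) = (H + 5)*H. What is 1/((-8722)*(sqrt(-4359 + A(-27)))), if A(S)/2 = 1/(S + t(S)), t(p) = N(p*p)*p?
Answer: 3*I*sqrt(101092907574775473)/549276622223546 ≈ 1.7366e-6*I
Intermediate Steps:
N(H) = H*(5 + H) (N(H) = (5 + H)*H = H*(5 + H))
t(p) = p**3*(5 + p**2) (t(p) = ((p*p)*(5 + p*p))*p = (p**2*(5 + p**2))*p = p**3*(5 + p**2))
A(S) = 2/(S + S**3*(5 + S**2))
1/((-8722)*(sqrt(-4359 + A(-27)))) = 1/((-8722)*(sqrt(-4359 + 2/(-27 + (-27)**5 + 5*(-27)**3)))) = -1/(8722*sqrt(-4359 + 2/(-27 - 14348907 + 5*(-19683)))) = -1/(8722*sqrt(-4359 + 2/(-27 - 14348907 - 98415))) = -1/(8722*sqrt(-4359 + 2/(-14447349))) = -1/(8722*sqrt(-4359 + 2*(-1/14447349))) = -1/(8722*sqrt(-4359 - 2/14447349)) = -(-3*I*sqrt(101092907574775473)/62975994293)/8722 = -(-3)*I*sqrt(101092907574775473)/549276622223546 = 3*I*sqrt(101092907574775473)/549276622223546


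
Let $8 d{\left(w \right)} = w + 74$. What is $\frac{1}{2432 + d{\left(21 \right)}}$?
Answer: $\frac{8}{19551} \approx 0.00040919$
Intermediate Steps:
$d{\left(w \right)} = \frac{37}{4} + \frac{w}{8}$ ($d{\left(w \right)} = \frac{w + 74}{8} = \frac{74 + w}{8} = \frac{37}{4} + \frac{w}{8}$)
$\frac{1}{2432 + d{\left(21 \right)}} = \frac{1}{2432 + \left(\frac{37}{4} + \frac{1}{8} \cdot 21\right)} = \frac{1}{2432 + \left(\frac{37}{4} + \frac{21}{8}\right)} = \frac{1}{2432 + \frac{95}{8}} = \frac{1}{\frac{19551}{8}} = \frac{8}{19551}$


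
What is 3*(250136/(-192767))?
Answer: -750408/192767 ≈ -3.8928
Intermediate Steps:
3*(250136/(-192767)) = 3*(250136*(-1/192767)) = 3*(-250136/192767) = -750408/192767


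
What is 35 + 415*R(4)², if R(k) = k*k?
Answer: 106275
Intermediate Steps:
R(k) = k²
35 + 415*R(4)² = 35 + 415*(4²)² = 35 + 415*16² = 35 + 415*256 = 35 + 106240 = 106275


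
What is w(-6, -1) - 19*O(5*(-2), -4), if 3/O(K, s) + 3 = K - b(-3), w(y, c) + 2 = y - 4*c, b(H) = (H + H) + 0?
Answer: 29/7 ≈ 4.1429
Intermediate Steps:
b(H) = 2*H (b(H) = 2*H + 0 = 2*H)
w(y, c) = -2 + y - 4*c (w(y, c) = -2 + (y - 4*c) = -2 + y - 4*c)
O(K, s) = 3/(3 + K) (O(K, s) = 3/(-3 + (K - 2*(-3))) = 3/(-3 + (K - 1*(-6))) = 3/(-3 + (K + 6)) = 3/(-3 + (6 + K)) = 3/(3 + K))
w(-6, -1) - 19*O(5*(-2), -4) = (-2 - 6 - 4*(-1)) - 57/(3 + 5*(-2)) = (-2 - 6 + 4) - 57/(3 - 10) = -4 - 57/(-7) = -4 - 57*(-1)/7 = -4 - 19*(-3/7) = -4 + 57/7 = 29/7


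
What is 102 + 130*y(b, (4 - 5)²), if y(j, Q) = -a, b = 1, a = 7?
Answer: -808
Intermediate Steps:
y(j, Q) = -7 (y(j, Q) = -1*7 = -7)
102 + 130*y(b, (4 - 5)²) = 102 + 130*(-7) = 102 - 910 = -808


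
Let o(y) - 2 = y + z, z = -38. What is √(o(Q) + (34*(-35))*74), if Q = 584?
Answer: 2*I*√21878 ≈ 295.82*I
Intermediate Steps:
o(y) = -36 + y (o(y) = 2 + (y - 38) = 2 + (-38 + y) = -36 + y)
√(o(Q) + (34*(-35))*74) = √((-36 + 584) + (34*(-35))*74) = √(548 - 1190*74) = √(548 - 88060) = √(-87512) = 2*I*√21878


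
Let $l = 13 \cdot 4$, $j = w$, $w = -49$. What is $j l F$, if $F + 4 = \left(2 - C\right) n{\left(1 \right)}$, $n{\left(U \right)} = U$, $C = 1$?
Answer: $7644$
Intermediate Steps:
$j = -49$
$F = -3$ ($F = -4 + \left(2 - 1\right) 1 = -4 + 1 \cdot 1 = -4 + 1 = -3$)
$l = 52$
$j l F = \left(-49\right) 52 \left(-3\right) = \left(-2548\right) \left(-3\right) = 7644$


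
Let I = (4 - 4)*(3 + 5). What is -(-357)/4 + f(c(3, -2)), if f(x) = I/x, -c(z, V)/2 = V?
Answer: 357/4 ≈ 89.250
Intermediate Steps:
c(z, V) = -2*V
I = 0 (I = 0*8 = 0)
f(x) = 0 (f(x) = 0/x = 0)
-(-357)/4 + f(c(3, -2)) = -(-357)/4 + 0 = -17*(-21/4) + 0 = 357/4 + 0 = 357/4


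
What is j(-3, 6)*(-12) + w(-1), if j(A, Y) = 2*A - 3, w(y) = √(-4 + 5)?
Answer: 109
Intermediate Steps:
w(y) = 1 (w(y) = √1 = 1)
j(A, Y) = -3 + 2*A
j(-3, 6)*(-12) + w(-1) = (-3 + 2*(-3))*(-12) + 1 = (-3 - 6)*(-12) + 1 = -9*(-12) + 1 = 108 + 1 = 109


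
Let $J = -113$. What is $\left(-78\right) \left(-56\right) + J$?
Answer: $4255$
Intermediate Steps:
$\left(-78\right) \left(-56\right) + J = \left(-78\right) \left(-56\right) - 113 = 4368 - 113 = 4255$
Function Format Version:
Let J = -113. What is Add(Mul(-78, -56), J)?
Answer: 4255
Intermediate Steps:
Add(Mul(-78, -56), J) = Add(Mul(-78, -56), -113) = Add(4368, -113) = 4255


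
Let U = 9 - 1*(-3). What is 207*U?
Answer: 2484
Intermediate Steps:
U = 12 (U = 9 + 3 = 12)
207*U = 207*12 = 2484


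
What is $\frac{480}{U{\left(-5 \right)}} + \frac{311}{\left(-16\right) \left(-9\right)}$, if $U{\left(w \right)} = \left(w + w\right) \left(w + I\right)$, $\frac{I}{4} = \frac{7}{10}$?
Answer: $\frac{37981}{1584} \approx 23.978$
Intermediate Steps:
$I = \frac{14}{5}$ ($I = 4 \cdot \frac{7}{10} = \frac{14}{5} \approx 2.8$)
$U{\left(w \right)} = 2 w \left(\frac{14}{5} + w\right)$ ($U{\left(w \right)} = \left(w + w\right) \left(w + \frac{14}{5}\right) = 2 w \left(\frac{14}{5} + w\right)$)
$\frac{480}{U{\left(-5 \right)}} + \frac{311}{\left(-16\right) \left(-9\right)} = \frac{480}{\frac{2}{5} \left(-5\right) \left(14 + 5 \left(-5\right)\right)} + \frac{311}{\left(-16\right) \left(-9\right)} = \frac{480}{\frac{2}{5} \left(-5\right) \left(14 - 25\right)} + \frac{311}{144} = \frac{480}{\frac{2}{5} \left(-5\right) \left(-11\right)} + 311 \cdot \frac{1}{144} = \frac{480}{22} + \frac{311}{144} = 480 \cdot \frac{1}{22} + \frac{311}{144} = \frac{240}{11} + \frac{311}{144} = \frac{37981}{1584}$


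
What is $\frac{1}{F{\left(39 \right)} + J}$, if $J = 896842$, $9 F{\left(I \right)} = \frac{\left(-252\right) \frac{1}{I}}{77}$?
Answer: $\frac{429}{384745214} \approx 1.115 \cdot 10^{-6}$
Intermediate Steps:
$F{\left(I \right)} = - \frac{4}{11 I}$ ($F{\left(I \right)} = \frac{- \frac{252}{I} \frac{1}{77}}{9} = \frac{\left(- \frac{36}{11}\right) \frac{1}{I}}{9} = - \frac{4}{11 I}$)
$\frac{1}{F{\left(39 \right)} + J} = \frac{1}{- \frac{4}{11 \cdot 39} + 896842} = \frac{1}{\left(- \frac{4}{11}\right) \frac{1}{39} + 896842} = \frac{1}{- \frac{4}{429} + 896842} = \frac{1}{\frac{384745214}{429}} = \frac{429}{384745214}$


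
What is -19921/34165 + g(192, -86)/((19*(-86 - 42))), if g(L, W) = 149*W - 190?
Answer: 98958447/20772320 ≈ 4.7640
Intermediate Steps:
g(L, W) = -190 + 149*W
-19921/34165 + g(192, -86)/((19*(-86 - 42))) = -19921/34165 + (-190 + 149*(-86))/((19*(-86 - 42))) = -19921*1/34165 + (-190 - 12814)/((19*(-128))) = -19921/34165 - 13004/(-2432) = -19921/34165 - 13004*(-1/2432) = -19921/34165 + 3251/608 = 98958447/20772320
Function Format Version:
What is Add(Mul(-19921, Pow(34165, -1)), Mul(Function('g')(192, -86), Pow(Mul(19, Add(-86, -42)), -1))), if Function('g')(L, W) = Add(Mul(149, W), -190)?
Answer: Rational(98958447, 20772320) ≈ 4.7640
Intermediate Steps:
Function('g')(L, W) = Add(-190, Mul(149, W))
Add(Mul(-19921, Pow(34165, -1)), Mul(Function('g')(192, -86), Pow(Mul(19, Add(-86, -42)), -1))) = Add(Mul(-19921, Pow(34165, -1)), Mul(Add(-190, Mul(149, -86)), Pow(Mul(19, Add(-86, -42)), -1))) = Add(Mul(-19921, Rational(1, 34165)), Mul(Add(-190, -12814), Pow(Mul(19, -128), -1))) = Add(Rational(-19921, 34165), Mul(-13004, Pow(-2432, -1))) = Add(Rational(-19921, 34165), Mul(-13004, Rational(-1, 2432))) = Add(Rational(-19921, 34165), Rational(3251, 608)) = Rational(98958447, 20772320)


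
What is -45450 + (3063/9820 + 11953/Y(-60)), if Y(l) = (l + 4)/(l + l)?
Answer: -1363534659/68740 ≈ -19836.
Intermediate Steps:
Y(l) = (4 + l)/(2*l) (Y(l) = (4 + l)/((2*l)) = (4 + l)*(1/(2*l)) = (4 + l)/(2*l))
-45450 + (3063/9820 + 11953/Y(-60)) = -45450 + (3063/9820 + 11953/(((1/2)*(4 - 60)/(-60)))) = -45450 + (3063*(1/9820) + 11953/(((1/2)*(-1/60)*(-56)))) = -45450 + (3063/9820 + 11953/(7/15)) = -45450 + (3063/9820 + 11953*(15/7)) = -45450 + (3063/9820 + 179295/7) = -45450 + 1760698341/68740 = -1363534659/68740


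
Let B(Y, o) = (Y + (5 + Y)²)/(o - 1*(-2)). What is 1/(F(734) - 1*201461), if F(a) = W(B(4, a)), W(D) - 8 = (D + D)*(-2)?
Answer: -184/37067437 ≈ -4.9639e-6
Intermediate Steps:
B(Y, o) = (Y + (5 + Y)²)/(2 + o) (B(Y, o) = (Y + (5 + Y)²)/(o + 2) = (Y + (5 + Y)²)/(2 + o))
W(D) = 8 - 4*D (W(D) = 8 + (D + D)*(-2) = 8 + (2*D)*(-2) = 8 - 4*D)
F(a) = 8 - 340/(2 + a) (F(a) = 8 - 4*(4 + (5 + 4)²)/(2 + a) = 8 - 4*(4 + 9²)/(2 + a) = 8 - 4*(4 + 81)/(2 + a) = 8 - 4*85/(2 + a) = 8 - 340/(2 + a))
1/(F(734) - 1*201461) = 1/(4*(-81 + 2*734)/(2 + 734) - 1*201461) = 1/(4*(-81 + 1468)/736 - 201461) = 1/(4*(1/736)*1387 - 201461) = 1/(1387/184 - 201461) = 1/(-37067437/184) = -184/37067437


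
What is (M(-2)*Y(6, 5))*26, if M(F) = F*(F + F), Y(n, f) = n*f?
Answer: 6240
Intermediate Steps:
Y(n, f) = f*n
M(F) = 2*F² (M(F) = F*(2*F) = 2*F²)
(M(-2)*Y(6, 5))*26 = ((2*(-2)²)*(5*6))*26 = ((2*4)*30)*26 = (8*30)*26 = 240*26 = 6240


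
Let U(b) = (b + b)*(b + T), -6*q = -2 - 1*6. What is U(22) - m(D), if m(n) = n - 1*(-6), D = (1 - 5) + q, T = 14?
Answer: 4742/3 ≈ 1580.7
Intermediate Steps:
q = 4/3 (q = -(-2 - 1*6)/6 = -(-2 - 6)/6 = -1/6*(-8) = 4/3 ≈ 1.3333)
U(b) = 2*b*(14 + b) (U(b) = (b + b)*(b + 14) = (2*b)*(14 + b) = 2*b*(14 + b))
D = -8/3 (D = (1 - 5) + 4/3 = -4 + 4/3 = -8/3 ≈ -2.6667)
m(n) = 6 + n (m(n) = n + 6 = 6 + n)
U(22) - m(D) = 2*22*(14 + 22) - (6 - 8/3) = 2*22*36 - 1*10/3 = 1584 - 10/3 = 4742/3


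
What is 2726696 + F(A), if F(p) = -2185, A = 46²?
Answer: 2724511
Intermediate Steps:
A = 2116
2726696 + F(A) = 2726696 - 2185 = 2724511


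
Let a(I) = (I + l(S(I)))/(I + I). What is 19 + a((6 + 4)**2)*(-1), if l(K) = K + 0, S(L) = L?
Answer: 18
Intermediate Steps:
l(K) = K
a(I) = 1 (a(I) = (I + I)/(I + I) = (2*I)/((2*I)) = (2*I)*(1/(2*I)) = 1)
19 + a((6 + 4)**2)*(-1) = 19 + 1*(-1) = 19 - 1 = 18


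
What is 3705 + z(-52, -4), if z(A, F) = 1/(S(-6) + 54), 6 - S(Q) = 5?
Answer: 203776/55 ≈ 3705.0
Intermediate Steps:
S(Q) = 1 (S(Q) = 6 - 1*5 = 6 - 5 = 1)
z(A, F) = 1/55 (z(A, F) = 1/(1 + 54) = 1/55)
3705 + z(-52, -4) = 3705 + 1/55 = 203776/55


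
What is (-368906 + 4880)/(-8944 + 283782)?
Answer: -182013/137419 ≈ -1.3245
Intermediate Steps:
(-368906 + 4880)/(-8944 + 283782) = -364026/274838 = -364026*1/274838 = -182013/137419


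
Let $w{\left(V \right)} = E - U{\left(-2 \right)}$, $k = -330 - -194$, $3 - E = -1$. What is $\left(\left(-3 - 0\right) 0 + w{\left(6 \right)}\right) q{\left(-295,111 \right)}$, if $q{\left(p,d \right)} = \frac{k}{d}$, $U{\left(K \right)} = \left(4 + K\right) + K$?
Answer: $- \frac{544}{111} \approx -4.9009$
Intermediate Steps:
$E = 4$ ($E = 3 - -1 = 3 + 1 = 4$)
$U{\left(K \right)} = 4 + 2 K$
$k = -136$ ($k = -330 + 194 = -136$)
$w{\left(V \right)} = 4$ ($w{\left(V \right)} = 4 - \left(4 + 2 \left(-2\right)\right) = 4 - \left(4 - 4\right) = 4 - 0 = 4 + 0 = 4$)
$q{\left(p,d \right)} = - \frac{136}{d}$
$\left(\left(-3 - 0\right) 0 + w{\left(6 \right)}\right) q{\left(-295,111 \right)} = \left(\left(-3 - 0\right) 0 + 4\right) \left(- \frac{136}{111}\right) = \left(\left(-3 + 0\right) 0 + 4\right) \left(\left(-136\right) \frac{1}{111}\right) = \left(\left(-3\right) 0 + 4\right) \left(- \frac{136}{111}\right) = \left(0 + 4\right) \left(- \frac{136}{111}\right) = 4 \left(- \frac{136}{111}\right) = - \frac{544}{111}$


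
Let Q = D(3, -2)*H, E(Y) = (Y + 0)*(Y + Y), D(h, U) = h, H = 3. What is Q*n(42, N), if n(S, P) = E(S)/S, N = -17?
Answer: 756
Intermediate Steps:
E(Y) = 2*Y² (E(Y) = Y*(2*Y) = 2*Y²)
n(S, P) = 2*S (n(S, P) = (2*S²)/S = 2*S)
Q = 9 (Q = 3*3 = 9)
Q*n(42, N) = 9*(2*42) = 9*84 = 756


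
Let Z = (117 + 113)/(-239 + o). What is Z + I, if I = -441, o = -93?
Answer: -73321/166 ≈ -441.69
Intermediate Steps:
Z = -115/166 (Z = (117 + 113)/(-239 - 93) = 230/(-332) = 230*(-1/332) = -115/166 ≈ -0.69277)
Z + I = -115/166 - 441 = -73321/166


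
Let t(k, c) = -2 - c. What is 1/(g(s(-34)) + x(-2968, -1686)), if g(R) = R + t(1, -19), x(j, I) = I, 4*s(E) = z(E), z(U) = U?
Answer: -2/3355 ≈ -0.00059612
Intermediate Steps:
s(E) = E/4
g(R) = 17 + R (g(R) = R + (-2 - 1*(-19)) = R + (-2 + 19) = R + 17 = 17 + R)
1/(g(s(-34)) + x(-2968, -1686)) = 1/((17 + (1/4)*(-34)) - 1686) = 1/((17 - 17/2) - 1686) = 1/(17/2 - 1686) = 1/(-3355/2) = -2/3355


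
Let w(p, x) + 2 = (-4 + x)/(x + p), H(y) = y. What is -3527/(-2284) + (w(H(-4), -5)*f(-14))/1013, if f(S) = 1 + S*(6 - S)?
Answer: 4210087/2313692 ≈ 1.8196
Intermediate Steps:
w(p, x) = -2 + (-4 + x)/(p + x) (w(p, x) = -2 + (-4 + x)/(x + p) = -2 + (-4 + x)/(p + x))
-3527/(-2284) + (w(H(-4), -5)*f(-14))/1013 = -3527/(-2284) + (((-4 - 1*(-5) - 2*(-4))/(-4 - 5))*(1 - 1*(-14)**2 + 6*(-14)))/1013 = -3527*(-1/2284) + (((-4 + 5 + 8)/(-9))*(1 - 1*196 - 84))*(1/1013) = 3527/2284 + ((-1/9*9)*(1 - 196 - 84))*(1/1013) = 3527/2284 - 1*(-279)*(1/1013) = 3527/2284 + 279*(1/1013) = 3527/2284 + 279/1013 = 4210087/2313692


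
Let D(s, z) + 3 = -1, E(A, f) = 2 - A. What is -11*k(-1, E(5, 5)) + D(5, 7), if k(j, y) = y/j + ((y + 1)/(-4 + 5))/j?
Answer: -59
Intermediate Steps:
k(j, y) = y/j + (1 + y)/j (k(j, y) = y/j + ((1 + y)/1)/j = y/j + ((1 + y)*1)/j = y/j + (1 + y)/j)
D(s, z) = -4 (D(s, z) = -3 - 1 = -4)
-11*k(-1, E(5, 5)) + D(5, 7) = -11*(1 + 2*(2 - 1*5))/(-1) - 4 = -(-11)*(1 + 2*(2 - 5)) - 4 = -(-11)*(1 + 2*(-3)) - 4 = -(-11)*(1 - 6) - 4 = -(-11)*(-5) - 4 = -11*5 - 4 = -55 - 4 = -59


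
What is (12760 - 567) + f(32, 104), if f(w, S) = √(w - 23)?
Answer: 12196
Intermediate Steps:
f(w, S) = √(-23 + w)
(12760 - 567) + f(32, 104) = (12760 - 567) + √(-23 + 32) = 12193 + √9 = 12193 + 3 = 12196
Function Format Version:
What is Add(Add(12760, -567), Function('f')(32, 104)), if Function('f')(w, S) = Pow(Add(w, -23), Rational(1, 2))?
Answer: 12196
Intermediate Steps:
Function('f')(w, S) = Pow(Add(-23, w), Rational(1, 2))
Add(Add(12760, -567), Function('f')(32, 104)) = Add(Add(12760, -567), Pow(Add(-23, 32), Rational(1, 2))) = Add(12193, Pow(9, Rational(1, 2))) = Add(12193, 3) = 12196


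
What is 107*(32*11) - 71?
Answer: 37593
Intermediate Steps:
107*(32*11) - 71 = 107*352 - 71 = 37664 - 71 = 37593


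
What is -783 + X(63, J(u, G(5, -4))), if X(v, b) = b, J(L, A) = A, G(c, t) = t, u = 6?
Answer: -787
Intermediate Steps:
-783 + X(63, J(u, G(5, -4))) = -783 - 4 = -787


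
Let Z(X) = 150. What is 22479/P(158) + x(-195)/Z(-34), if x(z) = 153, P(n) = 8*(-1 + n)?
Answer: 594003/31400 ≈ 18.917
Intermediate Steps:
P(n) = -8 + 8*n
22479/P(158) + x(-195)/Z(-34) = 22479/(-8 + 8*158) + 153/150 = 22479/(-8 + 1264) + 153*(1/150) = 22479/1256 + 51/50 = 594003/31400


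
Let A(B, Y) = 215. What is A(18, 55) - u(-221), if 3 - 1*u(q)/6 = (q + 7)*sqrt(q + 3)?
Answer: 197 - 1284*I*sqrt(218) ≈ 197.0 - 18958.0*I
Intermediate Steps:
u(q) = 18 - 6*sqrt(3 + q)*(7 + q) (u(q) = 18 - 6*(q + 7)*sqrt(q + 3) = 18 - 6*(7 + q)*sqrt(3 + q) = 18 - 6*sqrt(3 + q)*(7 + q))
A(18, 55) - u(-221) = 215 - (18 - 42*sqrt(3 - 221) - 6*(-221)*sqrt(3 - 221)) = 215 - (18 - 42*I*sqrt(218) - 6*(-221)*sqrt(-218)) = 215 - (18 - 42*I*sqrt(218) - 6*(-221)*I*sqrt(218)) = 215 - (18 - 42*I*sqrt(218) + 1326*I*sqrt(218)) = 215 - (18 + 1284*I*sqrt(218)) = 215 + (-18 - 1284*I*sqrt(218)) = 197 - 1284*I*sqrt(218)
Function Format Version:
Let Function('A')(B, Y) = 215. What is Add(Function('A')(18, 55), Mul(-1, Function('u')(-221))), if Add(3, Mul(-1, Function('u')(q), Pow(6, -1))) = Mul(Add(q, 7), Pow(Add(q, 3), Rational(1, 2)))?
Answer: Add(197, Mul(-1284, I, Pow(218, Rational(1, 2)))) ≈ Add(197.00, Mul(-18958., I))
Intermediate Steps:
Function('u')(q) = Add(18, Mul(-6, Pow(Add(3, q), Rational(1, 2)), Add(7, q))) (Function('u')(q) = Add(18, Mul(-6, Mul(Add(q, 7), Pow(Add(q, 3), Rational(1, 2))))) = Add(18, Mul(-6, Mul(Add(7, q), Pow(Add(3, q), Rational(1, 2))))) = Add(18, Mul(-6, Mul(Pow(Add(3, q), Rational(1, 2)), Add(7, q)))) = Add(18, Mul(-6, Pow(Add(3, q), Rational(1, 2)), Add(7, q))))
Add(Function('A')(18, 55), Mul(-1, Function('u')(-221))) = Add(215, Mul(-1, Add(18, Mul(-42, Pow(Add(3, -221), Rational(1, 2))), Mul(-6, -221, Pow(Add(3, -221), Rational(1, 2)))))) = Add(215, Mul(-1, Add(18, Mul(-42, Pow(-218, Rational(1, 2))), Mul(-6, -221, Pow(-218, Rational(1, 2)))))) = Add(215, Mul(-1, Add(18, Mul(-42, Mul(I, Pow(218, Rational(1, 2)))), Mul(-6, -221, Mul(I, Pow(218, Rational(1, 2))))))) = Add(215, Mul(-1, Add(18, Mul(-42, I, Pow(218, Rational(1, 2))), Mul(1326, I, Pow(218, Rational(1, 2)))))) = Add(215, Mul(-1, Add(18, Mul(1284, I, Pow(218, Rational(1, 2)))))) = Add(215, Add(-18, Mul(-1284, I, Pow(218, Rational(1, 2))))) = Add(197, Mul(-1284, I, Pow(218, Rational(1, 2))))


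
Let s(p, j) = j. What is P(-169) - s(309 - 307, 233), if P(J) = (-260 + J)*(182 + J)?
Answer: -5810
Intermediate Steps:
P(-169) - s(309 - 307, 233) = (-47320 + (-169)² - 78*(-169)) - 1*233 = (-47320 + 28561 + 13182) - 233 = -5577 - 233 = -5810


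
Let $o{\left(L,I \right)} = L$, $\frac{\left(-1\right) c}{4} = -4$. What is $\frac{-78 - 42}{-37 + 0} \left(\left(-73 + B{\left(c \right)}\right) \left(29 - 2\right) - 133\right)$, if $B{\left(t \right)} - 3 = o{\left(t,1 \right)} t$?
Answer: $\frac{586680}{37} \approx 15856.0$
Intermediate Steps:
$c = 16$ ($c = \left(-4\right) \left(-4\right) = 16$)
$B{\left(t \right)} = 3 + t^{2}$ ($B{\left(t \right)} = 3 + t t = 3 + t^{2}$)
$\frac{-78 - 42}{-37 + 0} \left(\left(-73 + B{\left(c \right)}\right) \left(29 - 2\right) - 133\right) = \frac{-78 - 42}{-37 + 0} \left(\left(-73 + \left(3 + 16^{2}\right)\right) \left(29 - 2\right) - 133\right) = - \frac{120}{-37} \left(\left(-73 + \left(3 + 256\right)\right) 27 - 133\right) = \left(-120\right) \left(- \frac{1}{37}\right) \left(\left(-73 + 259\right) 27 - 133\right) = \frac{120 \left(186 \cdot 27 - 133\right)}{37} = \frac{120 \left(5022 - 133\right)}{37} = \frac{120}{37} \cdot 4889 = \frac{586680}{37}$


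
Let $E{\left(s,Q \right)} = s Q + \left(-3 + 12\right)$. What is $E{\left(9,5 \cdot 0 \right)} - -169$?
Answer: $178$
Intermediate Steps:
$E{\left(s,Q \right)} = 9 + Q s$ ($E{\left(s,Q \right)} = Q s + 9 = 9 + Q s$)
$E{\left(9,5 \cdot 0 \right)} - -169 = \left(9 + 5 \cdot 0 \cdot 9\right) - -169 = \left(9 + 0 \cdot 9\right) + 169 = \left(9 + 0\right) + 169 = 9 + 169 = 178$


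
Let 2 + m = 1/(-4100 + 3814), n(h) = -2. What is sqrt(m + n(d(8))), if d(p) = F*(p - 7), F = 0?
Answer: I*sqrt(327470)/286 ≈ 2.0009*I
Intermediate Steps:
d(p) = 0 (d(p) = 0*(p - 7) = 0*(-7 + p) = 0)
m = -573/286 (m = -2 + 1/(-4100 + 3814) = -2 + 1/(-286) = -2 - 1/286 = -573/286 ≈ -2.0035)
sqrt(m + n(d(8))) = sqrt(-573/286 - 2) = sqrt(-1145/286) = I*sqrt(327470)/286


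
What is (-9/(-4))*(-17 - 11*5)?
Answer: -162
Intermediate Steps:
(-9/(-4))*(-17 - 11*5) = (-9*(-1/4))*(-17 - 55) = (9/4)*(-72) = -162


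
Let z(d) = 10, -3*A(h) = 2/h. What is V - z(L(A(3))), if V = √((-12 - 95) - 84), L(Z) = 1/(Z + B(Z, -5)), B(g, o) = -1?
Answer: -10 + I*√191 ≈ -10.0 + 13.82*I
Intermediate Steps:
A(h) = -2/(3*h)
L(Z) = 1/(-1 + Z) (L(Z) = 1/(Z - 1) = 1/(-1 + Z))
V = I*√191 (V = √(-107 - 84) = √(-191) = I*√191 ≈ 13.82*I)
V - z(L(A(3))) = I*√191 - 1*10 = I*√191 - 10 = -10 + I*√191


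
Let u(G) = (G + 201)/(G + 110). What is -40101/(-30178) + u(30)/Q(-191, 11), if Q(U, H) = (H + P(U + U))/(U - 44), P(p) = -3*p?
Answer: 69390675/69831892 ≈ 0.99368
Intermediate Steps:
u(G) = (201 + G)/(110 + G)
Q(U, H) = (H - 6*U)/(-44 + U) (Q(U, H) = (H - 3*(U + U))/(U - 44) = (H - 6*U)/(-44 + U))
-40101/(-30178) + u(30)/Q(-191, 11) = -40101/(-30178) + ((201 + 30)/(110 + 30))/(((11 - 6*(-191))/(-44 - 191))) = -40101*(-1/30178) + (231/140)/(((11 + 1146)/(-235))) = 40101/30178 + ((1/140)*231)/((-1/235*1157)) = 40101/30178 + 33/(20*(-1157/235)) = 40101/30178 + (33/20)*(-235/1157) = 40101/30178 - 1551/4628 = 69390675/69831892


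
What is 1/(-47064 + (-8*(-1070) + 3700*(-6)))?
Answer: -1/60704 ≈ -1.6473e-5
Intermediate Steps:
1/(-47064 + (-8*(-1070) + 3700*(-6))) = 1/(-47064 + (8560 - 22200)) = 1/(-47064 - 13640) = 1/(-60704) = -1/60704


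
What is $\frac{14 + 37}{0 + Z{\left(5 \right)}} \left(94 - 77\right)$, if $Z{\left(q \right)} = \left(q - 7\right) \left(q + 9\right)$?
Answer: $- \frac{867}{28} \approx -30.964$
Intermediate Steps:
$Z{\left(q \right)} = \left(-7 + q\right) \left(9 + q\right)$
$\frac{14 + 37}{0 + Z{\left(5 \right)}} \left(94 - 77\right) = \frac{14 + 37}{0 + \left(-63 + 5^{2} + 2 \cdot 5\right)} \left(94 - 77\right) = \frac{51}{0 + \left(-63 + 25 + 10\right)} 17 = \frac{51}{0 - 28} \cdot 17 = \frac{51}{-28} \cdot 17 = 51 \left(- \frac{1}{28}\right) 17 = \left(- \frac{51}{28}\right) 17 = - \frac{867}{28}$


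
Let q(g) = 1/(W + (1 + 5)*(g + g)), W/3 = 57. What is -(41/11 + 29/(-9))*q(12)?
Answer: -10/6237 ≈ -0.0016033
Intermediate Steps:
W = 171 (W = 3*57 = 171)
q(g) = 1/(171 + 12*g) (q(g) = 1/(171 + (1 + 5)*(g + g)) = 1/(171 + 6*(2*g)) = 1/(171 + 12*g))
-(41/11 + 29/(-9))*q(12) = -(41/11 + 29/(-9))*1/(3*(57 + 4*12)) = -(41*(1/11) + 29*(-⅑))*1/(3*(57 + 48)) = -(41/11 - 29/9)*(⅓)/105 = -50*(⅓)*(1/105)/99 = -50/(99*315) = -1*10/6237 = -10/6237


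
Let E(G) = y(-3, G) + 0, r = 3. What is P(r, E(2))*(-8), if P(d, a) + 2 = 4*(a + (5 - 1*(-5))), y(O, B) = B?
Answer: -368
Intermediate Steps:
E(G) = G (E(G) = G + 0 = G)
P(d, a) = 38 + 4*a (P(d, a) = -2 + 4*(a + (5 - 1*(-5))) = -2 + 4*(a + (5 + 5)) = -2 + 4*(a + 10) = -2 + 4*(10 + a) = -2 + (40 + 4*a) = 38 + 4*a)
P(r, E(2))*(-8) = (38 + 4*2)*(-8) = (38 + 8)*(-8) = 46*(-8) = -368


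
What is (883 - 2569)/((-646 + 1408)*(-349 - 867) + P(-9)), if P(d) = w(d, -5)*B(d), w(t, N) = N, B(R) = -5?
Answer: 1686/926567 ≈ 0.0018196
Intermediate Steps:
P(d) = 25 (P(d) = -5*(-5) = 25)
(883 - 2569)/((-646 + 1408)*(-349 - 867) + P(-9)) = (883 - 2569)/((-646 + 1408)*(-349 - 867) + 25) = -1686/(762*(-1216) + 25) = -1686/(-926592 + 25) = -1686/(-926567) = -1686*(-1/926567) = 1686/926567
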